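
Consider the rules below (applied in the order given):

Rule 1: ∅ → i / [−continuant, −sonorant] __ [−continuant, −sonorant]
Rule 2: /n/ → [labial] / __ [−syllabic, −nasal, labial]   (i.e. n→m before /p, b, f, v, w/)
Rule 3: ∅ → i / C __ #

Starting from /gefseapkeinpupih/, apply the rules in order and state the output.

Rule 1 (stop-cluster i-epenthesis): /p/ and /k/ form a stop–stop cluster, so [i] is inserted between them. /gefseapkeinpupih/ → gefseapikeinpupih.
Rule 2 (nasal place assimilation): /n/ precedes the labial consonant /p/, so it assimilates in place to [m]. /gefseapikeinpupih/ → gefseapikeimpupih.
Rule 3 (final i-epenthesis): the form ends in the consonant /h/, so [i] is inserted word-finally. /gefseapikeimpupih/ → gefseapikeimpupihi.

gefseapikeimpupihi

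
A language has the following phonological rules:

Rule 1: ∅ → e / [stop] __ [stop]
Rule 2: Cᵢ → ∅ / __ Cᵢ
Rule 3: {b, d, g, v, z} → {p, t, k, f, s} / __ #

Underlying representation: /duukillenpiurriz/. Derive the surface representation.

Rule 1 (stop-cluster e-epenthesis): no segment meets the environment; /duukillenpiurriz/ is unchanged.
Rule 2 (degemination): /ll/ is a geminate; the first /l/ deletes. /rr/ is a geminate; the first /r/ deletes. /duukillenpiurriz/ → duukilenpiuriz.
Rule 3 (final devoicing): /z/ is a voiced obstruent in word-final position, so it devoices to [s]. /duukilenpiuriz/ → duukilenpiuris.

duukilenpiuris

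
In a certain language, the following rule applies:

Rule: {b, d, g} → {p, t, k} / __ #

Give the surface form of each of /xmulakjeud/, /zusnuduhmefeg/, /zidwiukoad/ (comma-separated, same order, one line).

/xmulakjeud/: /d/ is a voiced stop in word-final position, so it devoices to [t]. → [xmulakjeut].
/zusnuduhmefeg/: /g/ is a voiced stop in word-final position, so it devoices to [k]. → [zusnuduhmefek].
/zidwiukoad/: /d/ is a voiced stop in word-final position, so it devoices to [t]. → [zidwiukoat].

xmulakjeut, zusnuduhmefek, zidwiukoat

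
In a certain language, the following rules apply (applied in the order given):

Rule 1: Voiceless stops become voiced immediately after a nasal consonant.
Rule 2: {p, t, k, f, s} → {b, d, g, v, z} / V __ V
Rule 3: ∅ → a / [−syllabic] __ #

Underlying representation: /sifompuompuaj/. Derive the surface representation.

Rule 1 (post-nasal voicing): /p/ is a voiceless stop immediately after the nasal /m/, so it voices to [b]. /p/ is a voiceless stop immediately after the nasal /m/, so it voices to [b]. /sifompuompuaj/ → sifombuombuaj.
Rule 2 (intervocalic voicing): /f/ is a voiceless obstruent between vowels /i/ and /o/, so it voices to [v]. /sifombuombuaj/ → sivombuombuaj.
Rule 3 (final a-epenthesis): the form ends in the consonant /j/, so [a] is inserted word-finally. /sivombuombuaj/ → sivombuombuaja.

sivombuombuaja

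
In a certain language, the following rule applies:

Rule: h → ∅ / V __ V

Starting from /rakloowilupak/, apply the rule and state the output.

rakloowilupak

No segment of /rakloowilupak/ meets the structural description of the rule, so the form surfaces unchanged.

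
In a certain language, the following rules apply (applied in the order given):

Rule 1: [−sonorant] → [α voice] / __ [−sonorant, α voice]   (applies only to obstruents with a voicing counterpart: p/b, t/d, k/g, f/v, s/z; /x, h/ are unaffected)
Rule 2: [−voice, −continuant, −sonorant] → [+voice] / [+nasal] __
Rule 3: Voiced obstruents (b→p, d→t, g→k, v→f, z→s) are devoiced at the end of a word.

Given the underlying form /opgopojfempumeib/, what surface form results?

Rule 1 (regressive voicing assimilation): /p/ precedes the voiced obstruent /g/, so it voices to [b] by assimilation. /opgopojfempumeib/ → obgopojfempumeib.
Rule 2 (post-nasal voicing): /p/ is a voiceless stop immediately after the nasal /m/, so it voices to [b]. /obgopojfempumeib/ → obgopojfembumeib.
Rule 3 (final devoicing): /b/ is a voiced obstruent in word-final position, so it devoices to [p]. /obgopojfembumeib/ → obgopojfembumeip.

obgopojfembumeip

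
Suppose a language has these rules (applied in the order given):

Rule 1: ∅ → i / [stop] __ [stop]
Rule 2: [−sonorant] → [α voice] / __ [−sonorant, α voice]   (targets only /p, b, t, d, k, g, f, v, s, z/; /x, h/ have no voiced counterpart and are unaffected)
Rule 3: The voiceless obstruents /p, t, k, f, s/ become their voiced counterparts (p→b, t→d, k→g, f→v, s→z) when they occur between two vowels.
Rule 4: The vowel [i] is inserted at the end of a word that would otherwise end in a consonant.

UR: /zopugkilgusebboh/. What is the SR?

Rule 1 (stop-cluster i-epenthesis): /g/ and /k/ form a stop–stop cluster, so [i] is inserted between them. /b/ and /b/ form a stop–stop cluster, so [i] is inserted between them. /zopugkilgusebboh/ → zopugikilgusebiboh.
Rule 2 (regressive voicing assimilation): no segment meets the environment; /zopugikilgusebiboh/ is unchanged.
Rule 3 (intervocalic voicing): /p/ is a voiceless obstruent between vowels /o/ and /u/, so it voices to [b]. /k/ is a voiceless obstruent between vowels /i/ and /i/, so it voices to [g]. /s/ is a voiceless obstruent between vowels /u/ and /e/, so it voices to [z]. /zopugikilgusebiboh/ → zobugigilguzebiboh.
Rule 4 (final i-epenthesis): the form ends in the consonant /h/, so [i] is inserted word-finally. /zobugigilguzebiboh/ → zobugigilguzebibohi.

zobugigilguzebibohi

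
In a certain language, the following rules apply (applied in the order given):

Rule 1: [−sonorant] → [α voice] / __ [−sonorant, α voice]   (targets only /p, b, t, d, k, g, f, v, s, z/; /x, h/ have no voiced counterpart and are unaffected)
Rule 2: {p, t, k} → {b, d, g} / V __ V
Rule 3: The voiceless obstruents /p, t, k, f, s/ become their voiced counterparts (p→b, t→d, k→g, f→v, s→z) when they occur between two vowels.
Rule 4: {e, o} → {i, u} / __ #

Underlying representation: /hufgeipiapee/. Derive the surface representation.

huvgeibiabei

Rule 1 (regressive voicing assimilation): /f/ precedes the voiced obstruent /g/, so it voices to [v] by assimilation. /hufgeipiapee/ → huvgeipiapee.
Rule 2 (intervocalic voicing): /p/ is a voiceless stop between vowels /i/ and /i/, so it voices to [b]. /p/ is a voiceless stop between vowels /a/ and /e/, so it voices to [b]. /huvgeipiapee/ → huvgeibiabee.
Rule 3 (intervocalic voicing): no segment meets the environment; /huvgeibiabee/ is unchanged.
Rule 4 (final vowel raising): /e/ is a mid vowel in word-final position, so it raises to [i]. /huvgeibiabee/ → huvgeibiabei.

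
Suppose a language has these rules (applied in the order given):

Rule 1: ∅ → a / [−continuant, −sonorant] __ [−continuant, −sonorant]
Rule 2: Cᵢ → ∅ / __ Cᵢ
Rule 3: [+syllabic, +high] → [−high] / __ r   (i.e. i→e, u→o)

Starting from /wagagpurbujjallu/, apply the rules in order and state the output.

Rule 1 (stop-cluster a-epenthesis): /g/ and /p/ form a stop–stop cluster, so [a] is inserted between them. /wagagpurbujjallu/ → wagagapurbujjallu.
Rule 2 (degemination): /jj/ is a geminate; the first /j/ deletes. /ll/ is a geminate; the first /l/ deletes. /wagagapurbujjallu/ → wagagapurbujalu.
Rule 3 (pre-rhotic lowering): /u/ is a high vowel immediately before /r/, so it lowers to [o]. /wagagapurbujalu/ → wagagaporbujalu.

wagagaporbujalu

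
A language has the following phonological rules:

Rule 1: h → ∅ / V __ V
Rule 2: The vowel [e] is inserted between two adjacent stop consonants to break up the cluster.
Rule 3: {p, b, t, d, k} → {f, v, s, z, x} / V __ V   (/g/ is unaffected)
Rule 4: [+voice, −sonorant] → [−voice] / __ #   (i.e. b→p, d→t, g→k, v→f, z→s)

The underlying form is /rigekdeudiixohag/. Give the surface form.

rigexezeuziixoak

Rule 1 (intervocalic h-deletion): /h/ occurs between vowels /o/ and /a/, so it deletes. /rigekdeudiixohag/ → rigekdeudiixoag.
Rule 2 (stop-cluster e-epenthesis): /k/ and /d/ form a stop–stop cluster, so [e] is inserted between them. /rigekdeudiixoag/ → rigekedeudiixoag.
Rule 3 (intervocalic spirantization): /k/ is a stop between vowels /e/ and /e/, so it spirantizes to the fricative [x]. /d/ is a stop between vowels /e/ and /e/, so it spirantizes to the fricative [z]. /d/ is a stop between vowels /u/ and /i/, so it spirantizes to the fricative [z]. /rigekedeudiixoag/ → rigexezeuziixoag.
Rule 4 (final devoicing): /g/ is a voiced obstruent in word-final position, so it devoices to [k]. /rigexezeuziixoag/ → rigexezeuziixoak.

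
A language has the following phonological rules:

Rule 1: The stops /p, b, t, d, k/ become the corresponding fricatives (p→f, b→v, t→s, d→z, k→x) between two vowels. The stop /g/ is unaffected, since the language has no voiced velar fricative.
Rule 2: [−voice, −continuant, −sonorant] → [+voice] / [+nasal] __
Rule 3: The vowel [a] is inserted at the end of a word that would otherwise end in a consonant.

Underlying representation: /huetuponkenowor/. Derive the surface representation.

huesufongenowora

Rule 1 (intervocalic spirantization): /t/ is a stop between vowels /e/ and /u/, so it spirantizes to the fricative [s]. /p/ is a stop between vowels /u/ and /o/, so it spirantizes to the fricative [f]. /huetuponkenowor/ → huesufonkenowor.
Rule 2 (post-nasal voicing): /k/ is a voiceless stop immediately after the nasal /n/, so it voices to [g]. /huesufonkenowor/ → huesufongenowor.
Rule 3 (final a-epenthesis): the form ends in the consonant /r/, so [a] is inserted word-finally. /huesufongenowor/ → huesufongenowora.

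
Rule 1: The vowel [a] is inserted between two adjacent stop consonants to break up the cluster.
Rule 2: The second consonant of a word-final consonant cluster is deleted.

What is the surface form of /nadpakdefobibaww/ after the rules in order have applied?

nadapakadefobibaw

Rule 1 (stop-cluster a-epenthesis): /d/ and /p/ form a stop–stop cluster, so [a] is inserted between them. /k/ and /d/ form a stop–stop cluster, so [a] is inserted between them. /nadpakdefobibaww/ → nadapakadefobibaww.
Rule 2 (final cluster simplification): /w/ is the second consonant of a word-final cluster /ww/, so it deletes. /nadapakadefobibaww/ → nadapakadefobibaw.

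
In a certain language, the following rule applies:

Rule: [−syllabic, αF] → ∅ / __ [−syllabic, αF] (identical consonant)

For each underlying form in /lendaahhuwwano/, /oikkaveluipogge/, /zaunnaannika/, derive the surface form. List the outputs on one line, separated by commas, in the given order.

/lendaahhuwwano/: /hh/ is a geminate; the first /h/ deletes. /ww/ is a geminate; the first /w/ deletes. → [lendaahuwano].
/oikkaveluipogge/: /kk/ is a geminate; the first /k/ deletes. /gg/ is a geminate; the first /g/ deletes. → [oikaveluipoge].
/zaunnaannika/: /nn/ is a geminate; the first /n/ deletes. /nn/ is a geminate; the first /n/ deletes. → [zaunaanika].

lendaahuwano, oikaveluipoge, zaunaanika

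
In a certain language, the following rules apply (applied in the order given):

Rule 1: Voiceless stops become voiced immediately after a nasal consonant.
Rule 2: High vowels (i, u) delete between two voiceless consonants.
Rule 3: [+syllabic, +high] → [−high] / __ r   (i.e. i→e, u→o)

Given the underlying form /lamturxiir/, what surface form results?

Rule 1 (post-nasal voicing): /t/ is a voiceless stop immediately after the nasal /m/, so it voices to [d]. /lamturxiir/ → lamdurxiir.
Rule 2 (high vowel syncope): no segment meets the environment; /lamdurxiir/ is unchanged.
Rule 3 (pre-rhotic lowering): /u/ is a high vowel immediately before /r/, so it lowers to [o]. /i/ is a high vowel immediately before /r/, so it lowers to [e]. /lamdurxiir/ → lamdorxier.

lamdorxier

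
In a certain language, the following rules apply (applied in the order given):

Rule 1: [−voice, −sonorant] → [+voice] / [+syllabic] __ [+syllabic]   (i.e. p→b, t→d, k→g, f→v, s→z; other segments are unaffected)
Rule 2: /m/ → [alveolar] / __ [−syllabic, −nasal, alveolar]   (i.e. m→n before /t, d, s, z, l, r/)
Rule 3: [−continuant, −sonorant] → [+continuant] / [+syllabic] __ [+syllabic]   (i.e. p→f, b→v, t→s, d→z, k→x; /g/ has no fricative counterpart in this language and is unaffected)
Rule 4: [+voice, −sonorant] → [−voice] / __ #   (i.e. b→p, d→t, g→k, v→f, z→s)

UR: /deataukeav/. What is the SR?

Rule 1 (intervocalic voicing): /t/ is a voiceless obstruent between vowels /a/ and /a/, so it voices to [d]. /k/ is a voiceless obstruent between vowels /u/ and /e/, so it voices to [g]. /deataukeav/ → deadaugeav.
Rule 2 (nasal place assimilation): no segment meets the environment; /deadaugeav/ is unchanged.
Rule 3 (intervocalic spirantization): /d/ is a stop between vowels /a/ and /a/, so it spirantizes to the fricative [z]. /deadaugeav/ → deazaugeav.
Rule 4 (final devoicing): /v/ is a voiced obstruent in word-final position, so it devoices to [f]. /deazaugeav/ → deazaugeaf.

deazaugeaf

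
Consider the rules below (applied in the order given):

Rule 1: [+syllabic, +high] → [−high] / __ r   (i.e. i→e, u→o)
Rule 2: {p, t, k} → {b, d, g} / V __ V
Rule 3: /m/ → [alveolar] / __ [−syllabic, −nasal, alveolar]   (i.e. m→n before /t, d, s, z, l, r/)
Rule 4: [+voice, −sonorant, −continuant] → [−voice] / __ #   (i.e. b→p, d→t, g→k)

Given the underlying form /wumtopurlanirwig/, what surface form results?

Rule 1 (pre-rhotic lowering): /u/ is a high vowel immediately before /r/, so it lowers to [o]. /i/ is a high vowel immediately before /r/, so it lowers to [e]. /wumtopurlanirwig/ → wumtoporlanerwig.
Rule 2 (intervocalic voicing): /p/ is a voiceless stop between vowels /o/ and /o/, so it voices to [b]. /wumtoporlanerwig/ → wumtoborlanerwig.
Rule 3 (nasal place assimilation): /m/ precedes the alveolar consonant /t/, so it assimilates in place to [n]. /wumtoborlanerwig/ → wuntoborlanerwig.
Rule 4 (final devoicing): /g/ is a voiced stop in word-final position, so it devoices to [k]. /wuntoborlanerwig/ → wuntoborlanerwik.

wuntoborlanerwik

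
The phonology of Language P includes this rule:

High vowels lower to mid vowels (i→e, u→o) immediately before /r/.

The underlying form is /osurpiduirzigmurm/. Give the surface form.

/u/ is a high vowel immediately before /r/, so it lowers to [o].
/i/ is a high vowel immediately before /r/, so it lowers to [e].
/u/ is a high vowel immediately before /r/, so it lowers to [o].
The other instances of /i/, /u/ do not occur in the required environment and remain unchanged.
Surface form: [osorpiduerzigmorm].

osorpiduerzigmorm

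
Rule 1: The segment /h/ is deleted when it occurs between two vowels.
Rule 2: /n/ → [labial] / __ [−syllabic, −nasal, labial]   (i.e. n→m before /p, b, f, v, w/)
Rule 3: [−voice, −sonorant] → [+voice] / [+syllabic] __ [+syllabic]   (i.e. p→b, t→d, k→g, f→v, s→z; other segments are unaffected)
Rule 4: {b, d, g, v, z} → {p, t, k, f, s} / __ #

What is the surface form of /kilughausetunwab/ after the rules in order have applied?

Rule 1 (intervocalic h-deletion): no segment meets the environment; /kilughausetunwab/ is unchanged.
Rule 2 (nasal place assimilation): /n/ precedes the labial consonant /w/, so it assimilates in place to [m]. /kilughausetunwab/ → kilughausetumwab.
Rule 3 (intervocalic voicing): /s/ is a voiceless obstruent between vowels /u/ and /e/, so it voices to [z]. /t/ is a voiceless obstruent between vowels /e/ and /u/, so it voices to [d]. /kilughausetumwab/ → kilughauzedumwab.
Rule 4 (final devoicing): /b/ is a voiced obstruent in word-final position, so it devoices to [p]. /kilughauzedumwab/ → kilughauzedumwap.

kilughauzedumwap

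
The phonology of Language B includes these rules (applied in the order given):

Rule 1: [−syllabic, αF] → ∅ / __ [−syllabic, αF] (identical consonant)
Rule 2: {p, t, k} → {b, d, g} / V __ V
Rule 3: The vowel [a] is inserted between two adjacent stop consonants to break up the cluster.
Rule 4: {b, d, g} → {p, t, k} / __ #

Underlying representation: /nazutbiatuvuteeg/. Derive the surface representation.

Rule 1 (degemination): no segment meets the environment; /nazutbiatuvuteeg/ is unchanged.
Rule 2 (intervocalic voicing): /t/ is a voiceless stop between vowels /a/ and /u/, so it voices to [d]. /t/ is a voiceless stop between vowels /u/ and /e/, so it voices to [d]. /nazutbiatuvuteeg/ → nazutbiaduvudeeg.
Rule 3 (stop-cluster a-epenthesis): /t/ and /b/ form a stop–stop cluster, so [a] is inserted between them. /nazutbiaduvudeeg/ → nazutabiaduvudeeg.
Rule 4 (final devoicing): /g/ is a voiced stop in word-final position, so it devoices to [k]. /nazutabiaduvudeeg/ → nazutabiaduvudeek.

nazutabiaduvudeek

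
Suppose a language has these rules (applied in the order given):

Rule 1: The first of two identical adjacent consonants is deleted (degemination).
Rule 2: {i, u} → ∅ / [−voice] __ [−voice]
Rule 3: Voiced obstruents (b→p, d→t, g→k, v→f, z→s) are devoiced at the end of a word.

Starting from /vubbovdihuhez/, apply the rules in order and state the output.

Rule 1 (degemination): /bb/ is a geminate; the first /b/ deletes. /vubbovdihuhez/ → vubovdihuhez.
Rule 2 (high vowel syncope): /u/ is a high vowel flanked by voiceless consonants /h/ and /h/, so it deletes. /vubovdihuhez/ → vubovdihhez.
Rule 3 (final devoicing): /z/ is a voiced obstruent in word-final position, so it devoices to [s]. /vubovdihhez/ → vubovdihhes.

vubovdihhes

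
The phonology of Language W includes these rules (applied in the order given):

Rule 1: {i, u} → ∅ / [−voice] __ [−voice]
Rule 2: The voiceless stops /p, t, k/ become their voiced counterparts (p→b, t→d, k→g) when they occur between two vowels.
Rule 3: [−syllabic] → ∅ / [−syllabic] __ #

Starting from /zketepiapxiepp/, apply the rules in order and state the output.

Rule 1 (high vowel syncope): no segment meets the environment; /zketepiapxiepp/ is unchanged.
Rule 2 (intervocalic voicing): /t/ is a voiceless stop between vowels /e/ and /e/, so it voices to [d]. /p/ is a voiceless stop between vowels /e/ and /i/, so it voices to [b]. /zketepiapxiepp/ → zkedebiapxiepp.
Rule 3 (final cluster simplification): /p/ is the second consonant of a word-final cluster /pp/, so it deletes. /zkedebiapxiepp/ → zkedebiapxiep.

zkedebiapxiep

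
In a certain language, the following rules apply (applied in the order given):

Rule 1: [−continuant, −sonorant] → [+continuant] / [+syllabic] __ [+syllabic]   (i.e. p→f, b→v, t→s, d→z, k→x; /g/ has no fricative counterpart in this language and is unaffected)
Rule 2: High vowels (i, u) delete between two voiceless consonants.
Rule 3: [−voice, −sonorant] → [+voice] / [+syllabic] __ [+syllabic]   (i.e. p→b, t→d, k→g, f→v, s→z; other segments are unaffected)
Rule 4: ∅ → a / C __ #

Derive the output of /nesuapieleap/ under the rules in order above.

nezuavieleapa

Rule 1 (intervocalic spirantization): /p/ is a stop between vowels /a/ and /i/, so it spirantizes to the fricative [f]. /nesuapieleap/ → nesuafieleap.
Rule 2 (high vowel syncope): no segment meets the environment; /nesuafieleap/ is unchanged.
Rule 3 (intervocalic voicing): /s/ is a voiceless obstruent between vowels /e/ and /u/, so it voices to [z]. /f/ is a voiceless obstruent between vowels /a/ and /i/, so it voices to [v]. /nesuafieleap/ → nezuavieleap.
Rule 4 (final a-epenthesis): the form ends in the consonant /p/, so [a] is inserted word-finally. /nezuavieleap/ → nezuavieleapa.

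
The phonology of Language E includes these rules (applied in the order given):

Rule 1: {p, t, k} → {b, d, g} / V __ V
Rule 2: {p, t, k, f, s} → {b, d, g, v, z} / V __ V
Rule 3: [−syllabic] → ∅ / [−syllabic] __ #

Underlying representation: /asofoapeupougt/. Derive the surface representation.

Rule 1 (intervocalic voicing): /p/ is a voiceless stop between vowels /a/ and /e/, so it voices to [b]. /p/ is a voiceless stop between vowels /u/ and /o/, so it voices to [b]. /asofoapeupougt/ → asofoabeubougt.
Rule 2 (intervocalic voicing): /s/ is a voiceless obstruent between vowels /a/ and /o/, so it voices to [z]. /f/ is a voiceless obstruent between vowels /o/ and /o/, so it voices to [v]. /asofoabeubougt/ → azovoabeubougt.
Rule 3 (final cluster simplification): /t/ is the second consonant of a word-final cluster /gt/, so it deletes. /azovoabeubougt/ → azovoabeuboug.

azovoabeuboug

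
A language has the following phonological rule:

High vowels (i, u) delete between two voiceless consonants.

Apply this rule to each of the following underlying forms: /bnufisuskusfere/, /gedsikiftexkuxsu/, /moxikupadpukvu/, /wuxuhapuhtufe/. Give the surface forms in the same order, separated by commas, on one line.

/bnufisuskusfere/: /i/ is a high vowel flanked by voiceless consonants /f/ and /s/, so it deletes. /u/ is a high vowel flanked by voiceless consonants /s/ and /s/, so it deletes. /u/ is a high vowel flanked by voiceless consonants /k/ and /s/, so it deletes. → [bnufssksfere].
/gedsikiftexkuxsu/: /i/ is a high vowel flanked by voiceless consonants /s/ and /k/, so it deletes. /i/ is a high vowel flanked by voiceless consonants /k/ and /f/, so it deletes. /u/ is a high vowel flanked by voiceless consonants /k/ and /x/, so it deletes. → [gedskftexkxsu].
/moxikupadpukvu/: /i/ is a high vowel flanked by voiceless consonants /x/ and /k/, so it deletes. /u/ is a high vowel flanked by voiceless consonants /k/ and /p/, so it deletes. /u/ is a high vowel flanked by voiceless consonants /p/ and /k/, so it deletes. → [moxkpadpkvu].
/wuxuhapuhtufe/: /u/ is a high vowel flanked by voiceless consonants /x/ and /h/, so it deletes. /u/ is a high vowel flanked by voiceless consonants /p/ and /h/, so it deletes. /u/ is a high vowel flanked by voiceless consonants /t/ and /f/, so it deletes. → [wuxhaphtfe].

bnufssksfere, gedskftexkxsu, moxkpadpkvu, wuxhaphtfe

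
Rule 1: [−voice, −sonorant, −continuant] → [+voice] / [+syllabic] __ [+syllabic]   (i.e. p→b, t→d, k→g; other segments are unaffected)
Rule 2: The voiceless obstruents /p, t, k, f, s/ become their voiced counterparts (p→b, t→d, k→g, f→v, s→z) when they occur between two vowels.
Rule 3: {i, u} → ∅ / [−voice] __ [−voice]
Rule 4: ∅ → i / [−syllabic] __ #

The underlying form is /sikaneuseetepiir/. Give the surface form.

Rule 1 (intervocalic voicing): /k/ is a voiceless stop between vowels /i/ and /a/, so it voices to [g]. /t/ is a voiceless stop between vowels /e/ and /e/, so it voices to [d]. /p/ is a voiceless stop between vowels /e/ and /i/, so it voices to [b]. /sikaneuseetepiir/ → siganeuseedebiir.
Rule 2 (intervocalic voicing): /s/ is a voiceless obstruent between vowels /u/ and /e/, so it voices to [z]. /siganeuseedebiir/ → siganeuzeedebiir.
Rule 3 (high vowel syncope): no segment meets the environment; /siganeuzeedebiir/ is unchanged.
Rule 4 (final i-epenthesis): the form ends in the consonant /r/, so [i] is inserted word-finally. /siganeuzeedebiir/ → siganeuzeedebiiri.

siganeuzeedebiiri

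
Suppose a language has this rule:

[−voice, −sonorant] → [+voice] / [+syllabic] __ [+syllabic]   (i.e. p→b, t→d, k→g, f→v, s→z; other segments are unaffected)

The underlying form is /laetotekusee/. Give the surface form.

laedodeguzee

/t/ is a voiceless obstruent between vowels /e/ and /o/, so it voices to [d].
/t/ is a voiceless obstruent between vowels /o/ and /e/, so it voices to [d].
/k/ is a voiceless obstruent between vowels /e/ and /u/, so it voices to [g].
/s/ is a voiceless obstruent between vowels /u/ and /e/, so it voices to [z].
Surface form: [laedodeguzee].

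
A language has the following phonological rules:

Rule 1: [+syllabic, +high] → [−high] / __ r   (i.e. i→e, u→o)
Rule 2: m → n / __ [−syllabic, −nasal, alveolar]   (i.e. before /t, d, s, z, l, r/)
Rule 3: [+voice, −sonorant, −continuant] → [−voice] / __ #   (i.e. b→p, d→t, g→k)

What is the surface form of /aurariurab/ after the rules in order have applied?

aorariorap

Rule 1 (pre-rhotic lowering): /u/ is a high vowel immediately before /r/, so it lowers to [o]. /u/ is a high vowel immediately before /r/, so it lowers to [o]. /aurariurab/ → aorariorab.
Rule 2 (nasal place assimilation): no segment meets the environment; /aorariorab/ is unchanged.
Rule 3 (final devoicing): /b/ is a voiced stop in word-final position, so it devoices to [p]. /aorariorab/ → aorariorap.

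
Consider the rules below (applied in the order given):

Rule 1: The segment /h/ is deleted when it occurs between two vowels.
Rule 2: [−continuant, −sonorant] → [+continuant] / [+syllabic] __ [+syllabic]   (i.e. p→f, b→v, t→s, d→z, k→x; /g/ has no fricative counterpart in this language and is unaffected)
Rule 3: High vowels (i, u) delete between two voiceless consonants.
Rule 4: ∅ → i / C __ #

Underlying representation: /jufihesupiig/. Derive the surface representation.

Rule 1 (intervocalic h-deletion): /h/ occurs between vowels /i/ and /e/, so it deletes. /jufihesupiig/ → jufiesupiig.
Rule 2 (intervocalic spirantization): /p/ is a stop between vowels /u/ and /i/, so it spirantizes to the fricative [f]. /jufiesupiig/ → jufiesufiig.
Rule 3 (high vowel syncope): /u/ is a high vowel flanked by voiceless consonants /s/ and /f/, so it deletes. /jufiesufiig/ → jufiesfiig.
Rule 4 (final i-epenthesis): the form ends in the consonant /g/, so [i] is inserted word-finally. /jufiesfiig/ → jufiesfiigi.

jufiesfiigi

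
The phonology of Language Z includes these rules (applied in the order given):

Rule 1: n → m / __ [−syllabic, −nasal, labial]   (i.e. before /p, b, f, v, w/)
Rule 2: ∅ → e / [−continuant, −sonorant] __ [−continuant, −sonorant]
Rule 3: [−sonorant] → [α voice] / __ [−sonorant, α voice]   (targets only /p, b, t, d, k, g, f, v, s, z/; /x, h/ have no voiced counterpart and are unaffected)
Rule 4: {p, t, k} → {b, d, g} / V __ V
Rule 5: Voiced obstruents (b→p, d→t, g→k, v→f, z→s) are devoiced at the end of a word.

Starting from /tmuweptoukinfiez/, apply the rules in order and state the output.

Rule 1 (nasal place assimilation): /n/ precedes the labial consonant /f/, so it assimilates in place to [m]. /tmuweptoukinfiez/ → tmuweptoukimfiez.
Rule 2 (stop-cluster e-epenthesis): /p/ and /t/ form a stop–stop cluster, so [e] is inserted between them. /tmuweptoukimfiez/ → tmuwepetoukimfiez.
Rule 3 (regressive voicing assimilation): no segment meets the environment; /tmuwepetoukimfiez/ is unchanged.
Rule 4 (intervocalic voicing): /p/ is a voiceless stop between vowels /e/ and /e/, so it voices to [b]. /t/ is a voiceless stop between vowels /e/ and /o/, so it voices to [d]. /k/ is a voiceless stop between vowels /u/ and /i/, so it voices to [g]. /tmuwepetoukimfiez/ → tmuwebedougimfiez.
Rule 5 (final devoicing): /z/ is a voiced obstruent in word-final position, so it devoices to [s]. /tmuwebedougimfiez/ → tmuwebedougimfies.

tmuwebedougimfies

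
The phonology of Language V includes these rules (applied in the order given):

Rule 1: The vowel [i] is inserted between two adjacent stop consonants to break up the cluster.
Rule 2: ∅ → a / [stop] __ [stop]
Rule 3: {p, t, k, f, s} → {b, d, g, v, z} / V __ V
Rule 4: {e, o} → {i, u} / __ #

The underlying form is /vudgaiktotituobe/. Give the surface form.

Rule 1 (stop-cluster i-epenthesis): /d/ and /g/ form a stop–stop cluster, so [i] is inserted between them. /k/ and /t/ form a stop–stop cluster, so [i] is inserted between them. /vudgaiktotituobe/ → vudigaikitotituobe.
Rule 2 (stop-cluster a-epenthesis): no segment meets the environment; /vudigaikitotituobe/ is unchanged.
Rule 3 (intervocalic voicing): /k/ is a voiceless obstruent between vowels /i/ and /i/, so it voices to [g]. /t/ is a voiceless obstruent between vowels /i/ and /o/, so it voices to [d]. /t/ is a voiceless obstruent between vowels /o/ and /i/, so it voices to [d]. /t/ is a voiceless obstruent between vowels /i/ and /u/, so it voices to [d]. /vudigaikitotituobe/ → vudigaigidodiduobe.
Rule 4 (final vowel raising): /e/ is a mid vowel in word-final position, so it raises to [i]. /vudigaigidodiduobe/ → vudigaigidodiduobi.

vudigaigidodiduobi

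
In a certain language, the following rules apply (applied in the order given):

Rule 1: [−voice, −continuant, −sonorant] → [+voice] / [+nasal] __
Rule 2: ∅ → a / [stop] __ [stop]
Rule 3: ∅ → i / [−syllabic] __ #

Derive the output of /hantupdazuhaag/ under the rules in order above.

handupadazuhaagi

Rule 1 (post-nasal voicing): /t/ is a voiceless stop immediately after the nasal /n/, so it voices to [d]. /hantupdazuhaag/ → handupdazuhaag.
Rule 2 (stop-cluster a-epenthesis): /p/ and /d/ form a stop–stop cluster, so [a] is inserted between them. /handupdazuhaag/ → handupadazuhaag.
Rule 3 (final i-epenthesis): the form ends in the consonant /g/, so [i] is inserted word-finally. /handupadazuhaag/ → handupadazuhaagi.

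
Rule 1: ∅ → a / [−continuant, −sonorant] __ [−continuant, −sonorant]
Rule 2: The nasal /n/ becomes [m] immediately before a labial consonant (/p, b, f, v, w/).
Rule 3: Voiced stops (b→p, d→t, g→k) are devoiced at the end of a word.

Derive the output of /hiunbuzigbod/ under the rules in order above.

hiumbuzigabot

Rule 1 (stop-cluster a-epenthesis): /g/ and /b/ form a stop–stop cluster, so [a] is inserted between them. /hiunbuzigbod/ → hiunbuzigabod.
Rule 2 (nasal place assimilation): /n/ precedes the labial consonant /b/, so it assimilates in place to [m]. /hiunbuzigabod/ → hiumbuzigabod.
Rule 3 (final devoicing): /d/ is a voiced stop in word-final position, so it devoices to [t]. /hiumbuzigabod/ → hiumbuzigabot.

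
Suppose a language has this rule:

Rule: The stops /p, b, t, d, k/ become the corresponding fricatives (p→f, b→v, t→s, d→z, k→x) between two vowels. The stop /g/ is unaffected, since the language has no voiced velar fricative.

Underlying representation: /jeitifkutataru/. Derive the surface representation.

Scanning /jeitifkutataru/: /t/ is a stop between vowels /i/ and /i/, so it spirantizes to the fricative [s]; /k/ at position 7 is not in the conditioning environment; /t/ is a stop between vowels /u/ and /a/, so it spirantizes to the fricative [s]; /t/ is a stop between vowels /a/ and /a/, so it spirantizes to the fricative [s].
Result: [jeisifkusasaru].

jeisifkusasaru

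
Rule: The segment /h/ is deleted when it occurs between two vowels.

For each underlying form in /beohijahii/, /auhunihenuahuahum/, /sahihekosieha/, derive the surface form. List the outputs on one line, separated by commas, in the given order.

/beohijahii/: /h/ occurs between vowels /o/ and /i/, so it deletes. /h/ occurs between vowels /a/ and /i/, so it deletes. → [beoijaii].
/auhunihenuahuahum/: /h/ occurs between vowels /u/ and /u/, so it deletes. /h/ occurs between vowels /i/ and /e/, so it deletes. /h/ occurs between vowels /a/ and /u/, so it deletes. /h/ occurs between vowels /a/ and /u/, so it deletes. → [auunienuauaum].
/sahihekosieha/: /h/ occurs between vowels /a/ and /i/, so it deletes. /h/ occurs between vowels /i/ and /e/, so it deletes. /h/ occurs between vowels /e/ and /a/, so it deletes. → [saiekosiea].

beoijaii, auunienuauaum, saiekosiea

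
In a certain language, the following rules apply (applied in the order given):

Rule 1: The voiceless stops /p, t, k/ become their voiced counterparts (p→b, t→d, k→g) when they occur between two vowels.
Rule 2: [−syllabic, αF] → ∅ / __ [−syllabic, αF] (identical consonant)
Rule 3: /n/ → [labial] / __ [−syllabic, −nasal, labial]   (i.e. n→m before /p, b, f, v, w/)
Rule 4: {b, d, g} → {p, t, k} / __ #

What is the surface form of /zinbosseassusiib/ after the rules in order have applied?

Rule 1 (intervocalic voicing): no segment meets the environment; /zinbosseassusiib/ is unchanged.
Rule 2 (degemination): /ss/ is a geminate; the first /s/ deletes. /ss/ is a geminate; the first /s/ deletes. /zinbosseassusiib/ → zinboseasusiib.
Rule 3 (nasal place assimilation): /n/ precedes the labial consonant /b/, so it assimilates in place to [m]. /zinboseasusiib/ → zimboseasusiib.
Rule 4 (final devoicing): /b/ is a voiced stop in word-final position, so it devoices to [p]. /zimboseasusiib/ → zimboseasusiip.

zimboseasusiip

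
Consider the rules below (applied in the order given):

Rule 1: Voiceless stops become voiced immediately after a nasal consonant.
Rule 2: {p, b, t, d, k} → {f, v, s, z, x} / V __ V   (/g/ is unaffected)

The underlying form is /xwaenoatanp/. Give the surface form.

Rule 1 (post-nasal voicing): /p/ is a voiceless stop immediately after the nasal /n/, so it voices to [b]. /xwaenoatanp/ → xwaenoatanb.
Rule 2 (intervocalic spirantization): /t/ is a stop between vowels /a/ and /a/, so it spirantizes to the fricative [s]. /xwaenoatanb/ → xwaenoasanb.

xwaenoasanb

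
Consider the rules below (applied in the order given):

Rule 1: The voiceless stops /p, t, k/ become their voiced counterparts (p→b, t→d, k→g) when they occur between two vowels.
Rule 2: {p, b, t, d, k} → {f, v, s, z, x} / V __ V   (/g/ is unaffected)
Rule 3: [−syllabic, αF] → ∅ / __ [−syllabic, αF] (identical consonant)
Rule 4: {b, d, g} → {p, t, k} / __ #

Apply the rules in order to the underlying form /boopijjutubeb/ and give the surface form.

boovijuzuvep

Rule 1 (intervocalic voicing): /p/ is a voiceless stop between vowels /o/ and /i/, so it voices to [b]. /t/ is a voiceless stop between vowels /u/ and /u/, so it voices to [d]. /boopijjutubeb/ → boobijjudubeb.
Rule 2 (intervocalic spirantization): /b/ is a stop between vowels /o/ and /i/, so it spirantizes to the fricative [v]. /d/ is a stop between vowels /u/ and /u/, so it spirantizes to the fricative [z]. /b/ is a stop between vowels /u/ and /e/, so it spirantizes to the fricative [v]. /boobijjudubeb/ → boovijjuzuveb.
Rule 3 (degemination): /jj/ is a geminate; the first /j/ deletes. /boovijjuzuveb/ → boovijuzuveb.
Rule 4 (final devoicing): /b/ is a voiced stop in word-final position, so it devoices to [p]. /boovijuzuveb/ → boovijuzuvep.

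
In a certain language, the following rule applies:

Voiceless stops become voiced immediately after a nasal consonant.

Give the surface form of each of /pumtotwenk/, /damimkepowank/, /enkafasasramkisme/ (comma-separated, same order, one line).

pumdotweng, damimgepowang, engafasasramgisme

/pumtotwenk/: /t/ is a voiceless stop immediately after the nasal /m/, so it voices to [d]. /k/ is a voiceless stop immediately after the nasal /n/, so it voices to [g]. → [pumdotweng].
/damimkepowank/: /k/ is a voiceless stop immediately after the nasal /m/, so it voices to [g]. /k/ is a voiceless stop immediately after the nasal /n/, so it voices to [g]. → [damimgepowang].
/enkafasasramkisme/: /k/ is a voiceless stop immediately after the nasal /n/, so it voices to [g]. /k/ is a voiceless stop immediately after the nasal /m/, so it voices to [g]. → [engafasasramgisme].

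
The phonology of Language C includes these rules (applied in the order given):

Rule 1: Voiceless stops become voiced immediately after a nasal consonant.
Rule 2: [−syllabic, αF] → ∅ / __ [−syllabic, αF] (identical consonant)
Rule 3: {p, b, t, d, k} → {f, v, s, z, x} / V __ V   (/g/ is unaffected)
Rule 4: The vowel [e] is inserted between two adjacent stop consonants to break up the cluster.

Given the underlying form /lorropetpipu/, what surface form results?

lorofetepifu

Rule 1 (post-nasal voicing): no segment meets the environment; /lorropetpipu/ is unchanged.
Rule 2 (degemination): /rr/ is a geminate; the first /r/ deletes. /lorropetpipu/ → loropetpipu.
Rule 3 (intervocalic spirantization): /p/ is a stop between vowels /o/ and /e/, so it spirantizes to the fricative [f]. /p/ is a stop between vowels /i/ and /u/, so it spirantizes to the fricative [f]. /loropetpipu/ → lorofetpifu.
Rule 4 (stop-cluster e-epenthesis): /t/ and /p/ form a stop–stop cluster, so [e] is inserted between them. /lorofetpifu/ → lorofetepifu.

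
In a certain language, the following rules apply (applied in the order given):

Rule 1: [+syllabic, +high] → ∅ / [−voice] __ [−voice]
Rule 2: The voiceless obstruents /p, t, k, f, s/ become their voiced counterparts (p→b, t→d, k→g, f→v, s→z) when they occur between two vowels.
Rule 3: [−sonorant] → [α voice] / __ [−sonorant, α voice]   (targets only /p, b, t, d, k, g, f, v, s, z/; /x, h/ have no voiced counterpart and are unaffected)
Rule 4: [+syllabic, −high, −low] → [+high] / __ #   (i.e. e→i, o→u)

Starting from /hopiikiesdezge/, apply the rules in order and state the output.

Rule 1 (high vowel syncope): no segment meets the environment; /hopiikiesdezge/ is unchanged.
Rule 2 (intervocalic voicing): /p/ is a voiceless obstruent between vowels /o/ and /i/, so it voices to [b]. /k/ is a voiceless obstruent between vowels /i/ and /i/, so it voices to [g]. /hopiikiesdezge/ → hobiigiesdezge.
Rule 3 (regressive voicing assimilation): /s/ precedes the voiced obstruent /d/, so it voices to [z] by assimilation. /hobiigiesdezge/ → hobiigiezdezge.
Rule 4 (final vowel raising): /e/ is a mid vowel in word-final position, so it raises to [i]. /hobiigiezdezge/ → hobiigiezdezgi.

hobiigiezdezgi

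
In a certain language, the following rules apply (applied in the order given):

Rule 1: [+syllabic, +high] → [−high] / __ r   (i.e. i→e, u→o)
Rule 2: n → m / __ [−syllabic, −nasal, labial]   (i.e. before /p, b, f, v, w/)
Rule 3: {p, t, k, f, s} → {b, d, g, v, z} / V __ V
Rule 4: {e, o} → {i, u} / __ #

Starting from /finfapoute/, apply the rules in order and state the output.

fimfaboudi

Rule 1 (pre-rhotic lowering): no segment meets the environment; /finfapoute/ is unchanged.
Rule 2 (nasal place assimilation): /n/ precedes the labial consonant /f/, so it assimilates in place to [m]. /finfapoute/ → fimfapoute.
Rule 3 (intervocalic voicing): /p/ is a voiceless obstruent between vowels /a/ and /o/, so it voices to [b]. /t/ is a voiceless obstruent between vowels /u/ and /e/, so it voices to [d]. /fimfapoute/ → fimfaboude.
Rule 4 (final vowel raising): /e/ is a mid vowel in word-final position, so it raises to [i]. /fimfaboude/ → fimfaboudi.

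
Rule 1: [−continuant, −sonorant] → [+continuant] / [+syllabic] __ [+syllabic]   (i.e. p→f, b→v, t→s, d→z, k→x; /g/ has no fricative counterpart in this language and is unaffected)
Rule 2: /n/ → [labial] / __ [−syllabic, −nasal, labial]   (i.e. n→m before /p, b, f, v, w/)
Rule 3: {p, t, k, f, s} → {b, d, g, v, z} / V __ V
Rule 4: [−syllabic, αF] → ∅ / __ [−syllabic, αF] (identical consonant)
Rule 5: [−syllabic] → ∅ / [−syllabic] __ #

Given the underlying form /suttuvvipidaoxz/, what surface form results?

sutuvivizaox

Rule 1 (intervocalic spirantization): /p/ is a stop between vowels /i/ and /i/, so it spirantizes to the fricative [f]. /d/ is a stop between vowels /i/ and /a/, so it spirantizes to the fricative [z]. /suttuvvipidaoxz/ → suttuvvifizaoxz.
Rule 2 (nasal place assimilation): no segment meets the environment; /suttuvvifizaoxz/ is unchanged.
Rule 3 (intervocalic voicing): /f/ is a voiceless obstruent between vowels /i/ and /i/, so it voices to [v]. /suttuvvifizaoxz/ → suttuvvivizaoxz.
Rule 4 (degemination): /tt/ is a geminate; the first /t/ deletes. /vv/ is a geminate; the first /v/ deletes. /suttuvvivizaoxz/ → sutuvivizaoxz.
Rule 5 (final cluster simplification): /z/ is the second consonant of a word-final cluster /xz/, so it deletes. /sutuvivizaoxz/ → sutuvivizaox.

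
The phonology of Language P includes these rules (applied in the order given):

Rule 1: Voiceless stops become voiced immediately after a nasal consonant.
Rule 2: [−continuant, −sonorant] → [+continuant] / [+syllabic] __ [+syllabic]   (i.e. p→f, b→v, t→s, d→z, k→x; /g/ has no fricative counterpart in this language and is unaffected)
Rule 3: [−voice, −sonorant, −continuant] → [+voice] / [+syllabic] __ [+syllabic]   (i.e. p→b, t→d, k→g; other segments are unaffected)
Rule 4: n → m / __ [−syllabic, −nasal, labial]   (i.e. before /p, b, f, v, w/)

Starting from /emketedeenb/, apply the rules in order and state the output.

emgesezeemb

Rule 1 (post-nasal voicing): /k/ is a voiceless stop immediately after the nasal /m/, so it voices to [g]. /emketedeenb/ → emgetedeenb.
Rule 2 (intervocalic spirantization): /t/ is a stop between vowels /e/ and /e/, so it spirantizes to the fricative [s]. /d/ is a stop between vowels /e/ and /e/, so it spirantizes to the fricative [z]. /emgetedeenb/ → emgesezeenb.
Rule 3 (intervocalic voicing): no segment meets the environment; /emgesezeenb/ is unchanged.
Rule 4 (nasal place assimilation): /n/ precedes the labial consonant /b/, so it assimilates in place to [m]. /emgesezeenb/ → emgesezeemb.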